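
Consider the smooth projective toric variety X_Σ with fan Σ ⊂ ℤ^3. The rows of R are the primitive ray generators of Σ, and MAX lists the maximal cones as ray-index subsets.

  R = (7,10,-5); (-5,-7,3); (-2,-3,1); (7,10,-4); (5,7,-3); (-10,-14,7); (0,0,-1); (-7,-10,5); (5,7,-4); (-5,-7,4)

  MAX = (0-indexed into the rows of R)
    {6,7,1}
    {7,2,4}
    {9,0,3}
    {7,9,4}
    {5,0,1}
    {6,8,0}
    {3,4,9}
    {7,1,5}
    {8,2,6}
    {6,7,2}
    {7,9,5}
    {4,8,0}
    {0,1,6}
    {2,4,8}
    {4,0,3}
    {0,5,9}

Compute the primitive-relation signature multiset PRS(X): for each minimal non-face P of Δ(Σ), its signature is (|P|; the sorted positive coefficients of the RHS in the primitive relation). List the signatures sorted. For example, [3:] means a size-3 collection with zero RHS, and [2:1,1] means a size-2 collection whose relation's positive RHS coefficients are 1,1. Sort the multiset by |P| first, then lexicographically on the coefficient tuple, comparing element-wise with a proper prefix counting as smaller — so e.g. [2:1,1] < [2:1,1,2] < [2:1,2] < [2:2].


Σ has 22 primitive collections:

  • {0,7}:  v_{0} + v_{7} = 0  ⇒ sig = [2:]
  • {1,4}:  v_{1} + v_{4} = 0  ⇒ sig = [2:]
  • {8,9}:  v_{8} + v_{9} = 0  ⇒ sig = [2:]
  • {0,2}:  v_{0} + v_{2} = v_{8}  ⇒ sig = [2:1]
  • {1,8}:  v_{1} + v_{8} = v_{6}  ⇒ sig = [2:1]
  • {1,9}:  v_{1} + v_{9} = v_{5}  ⇒ sig = [2:1]
  • {2,3}:  v_{2} + v_{3} = v_{4}  ⇒ sig = [2:1]
  • {2,9}:  v_{2} + v_{9} = v_{7}  ⇒ sig = [2:1]
  • {3,6}:  v_{3} + v_{6} = v_{0}  ⇒ sig = [2:1]
  • {4,5}:  v_{4} + v_{5} = v_{9}  ⇒ sig = [2:1]
  • {4,6}:  v_{4} + v_{6} = v_{8}  ⇒ sig = [2:1]
  • {5,8}:  v_{5} + v_{8} = v_{1}  ⇒ sig = [2:1]
  • {6,9}:  v_{6} + v_{9} = v_{1}  ⇒ sig = [2:1]
  • {7,8}:  v_{7} + v_{8} = v_{2}  ⇒ sig = [2:1]
  • {1,2}:  v_{1} + v_{2} = v_{6} + v_{7}  ⇒ sig = [2:1,1]
  • {1,3}:  v_{1} + v_{3} = v_{0} + v_{9}  ⇒ sig = [2:1,1]
  • {2,5}:  v_{2} + v_{5} = v_{1} + v_{7}  ⇒ sig = [2:1,1]
  • {3,7}:  v_{3} + v_{7} = v_{4} + v_{9}  ⇒ sig = [2:1,1]
  • {3,8}:  v_{3} + v_{8} = v_{0} + v_{4}  ⇒ sig = [2:1,1]
  • {3,5}:  v_{3} + v_{5} = v_{0} + 2·v_{9}  ⇒ sig = [2:1,2]
  • {5,6}:  v_{5} + v_{6} = 2·v_{1}  ⇒ sig = [2:2]
  • {0,4,9}:  v_{0} + v_{4} + v_{9} = v_{3}  ⇒ sig = [3:1]

Sorted signature multiset PRS(X):
    |P|=2: 21 collections, coeffs (), (), (), (1), (1), (1), (1), (1), (1), (1), (1), (1), (1), (1), (1,1), (1,1), (1,1), (1,1), (1,1), (1,2), (2)
    |P|=3: 1 collection, coeffs (1)


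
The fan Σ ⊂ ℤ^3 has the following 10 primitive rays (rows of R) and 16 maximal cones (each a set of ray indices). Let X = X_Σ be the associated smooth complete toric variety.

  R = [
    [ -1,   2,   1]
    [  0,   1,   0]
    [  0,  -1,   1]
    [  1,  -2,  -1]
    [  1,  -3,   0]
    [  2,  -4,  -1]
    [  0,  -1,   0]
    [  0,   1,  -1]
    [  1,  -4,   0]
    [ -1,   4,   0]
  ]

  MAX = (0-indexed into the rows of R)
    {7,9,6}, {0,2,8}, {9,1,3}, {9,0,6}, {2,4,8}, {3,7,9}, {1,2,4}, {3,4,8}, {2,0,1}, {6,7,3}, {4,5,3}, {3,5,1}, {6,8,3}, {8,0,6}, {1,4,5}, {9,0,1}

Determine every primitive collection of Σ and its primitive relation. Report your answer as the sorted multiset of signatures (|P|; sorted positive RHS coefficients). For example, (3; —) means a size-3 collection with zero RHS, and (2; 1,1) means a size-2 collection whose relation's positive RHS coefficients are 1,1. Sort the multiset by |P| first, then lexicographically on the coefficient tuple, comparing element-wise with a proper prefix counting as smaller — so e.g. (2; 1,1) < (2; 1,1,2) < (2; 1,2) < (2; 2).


Minimal non-faces — 23 found among 10 rays, 16 max cones:

  {0,3}:  v_{0} + v_{3} = 0  so sig = (2; —)
  {1,6}:  v_{1} + v_{6} = 0  so sig = (2; —)
  {2,7}:  v_{2} + v_{7} = 0  so sig = (2; —)
  {8,9}:  v_{8} + v_{9} = 0  so sig = (2; —)
  {0,4}:  v_{0} + v_{4} = v_{2}  so sig = (2; 1)
  {1,8}:  v_{1} + v_{8} = v_{4}  so sig = (2; 1)
  {2,3}:  v_{2} + v_{3} = v_{4}  so sig = (2; 1)
  {4,6}:  v_{4} + v_{6} = v_{8}  so sig = (2; 1)
  {4,7}:  v_{4} + v_{7} = v_{3}  so sig = (2; 1)
  {4,9}:  v_{4} + v_{9} = v_{1}  so sig = (2; 1)
  {0,5}:  v_{0} + v_{5} = v_{1} + v_{4}  so sig = (2; 1,1)
  {0,7}:  v_{0} + v_{7} = v_{6} + v_{9}  so sig = (2; 1,1)
  {1,7}:  v_{1} + v_{7} = v_{3} + v_{9}  so sig = (2; 1,1)
  {2,6}:  v_{2} + v_{6} = v_{0} + v_{8}  so sig = (2; 1,1)
  {2,9}:  v_{2} + v_{9} = v_{0} + v_{1}  so sig = (2; 1,1)
  {5,6}:  v_{5} + v_{6} = v_{3} + v_{4}  so sig = (2; 1,1)
  {7,8}:  v_{7} + v_{8} = v_{3} + v_{6}  so sig = (2; 1,1)
  {2,5}:  v_{2} + v_{5} = v_{1} + 2·v_{4}  so sig = (2; 1,2)
  {5,7}:  v_{5} + v_{7} = v_{1} + 2·v_{3}  so sig = (2; 1,2)
  {5,8}:  v_{5} + v_{8} = v_{3} + 2·v_{4}  so sig = (2; 1,2)
  {5,9}:  v_{5} + v_{9} = 2·v_{1} + v_{3}  so sig = (2; 1,2)
  {1,3,4}:  v_{1} + v_{3} + v_{4} = v_{5}  so sig = (3; 1)
  {3,6,9}:  v_{3} + v_{6} + v_{9} = v_{7}  so sig = (3; 1)

so the primitive-relation signature multiset is
    (2; —)
    (2; —)
    (2; —)
    (2; —)
    (2; 1)
    (2; 1)
    (2; 1)
    (2; 1)
    (2; 1)
    (2; 1)
    (2; 1,1)
    (2; 1,1)
    (2; 1,1)
    (2; 1,1)
    (2; 1,1)
    (2; 1,1)
    (2; 1,1)
    (2; 1,2)
    (2; 1,2)
    (2; 1,2)
    (2; 1,2)
    (3; 1)
    (3; 1)


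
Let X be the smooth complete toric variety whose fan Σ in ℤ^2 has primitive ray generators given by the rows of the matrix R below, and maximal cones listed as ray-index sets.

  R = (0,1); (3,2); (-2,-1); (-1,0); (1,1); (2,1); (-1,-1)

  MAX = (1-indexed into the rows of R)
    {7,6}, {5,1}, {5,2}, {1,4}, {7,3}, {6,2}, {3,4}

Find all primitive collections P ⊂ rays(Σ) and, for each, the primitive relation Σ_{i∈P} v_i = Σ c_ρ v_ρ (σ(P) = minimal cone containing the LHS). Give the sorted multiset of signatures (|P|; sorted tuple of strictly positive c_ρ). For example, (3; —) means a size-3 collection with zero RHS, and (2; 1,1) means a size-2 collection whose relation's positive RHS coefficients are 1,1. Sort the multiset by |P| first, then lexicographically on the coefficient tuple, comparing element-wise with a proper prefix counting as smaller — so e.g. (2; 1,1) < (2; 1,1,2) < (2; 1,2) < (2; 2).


Δ(Σ) — 7 vertices, 14 min non-faces:

  P = {3,6}:  v_{3} + v_{6} = 0 ; sig = (2; —)
  P = {5,7}:  v_{5} + v_{7} = 0 ; sig = (2; —)
  P = {1,7}:  v_{1} + v_{7} = v_{4} ; sig = (2; 1)
  P = {2,3}:  v_{2} + v_{3} = v_{5} ; sig = (2; 1)
  P = {2,7}:  v_{2} + v_{7} = v_{6} ; sig = (2; 1)
  P = {3,5}:  v_{3} + v_{5} = v_{4} ; sig = (2; 1)
  P = {4,5}:  v_{4} + v_{5} = v_{1} ; sig = (2; 1)
  P = {4,6}:  v_{4} + v_{6} = v_{5} ; sig = (2; 1)
  P = {4,7}:  v_{4} + v_{7} = v_{3} ; sig = (2; 1)
  P = {5,6}:  v_{5} + v_{6} = v_{2} ; sig = (2; 1)
  P = {1,3}:  v_{1} + v_{3} = 2·v_{4} ; sig = (2; 2)
  P = {1,6}:  v_{1} + v_{6} = 2·v_{5} ; sig = (2; 2)
  P = {2,4}:  v_{2} + v_{4} = 2·v_{5} ; sig = (2; 2)
  P = {1,2}:  v_{1} + v_{2} = 3·v_{5} ; sig = (2; 3)

Sorted signature multiset PRS(X):
{ (2; —) ×2,  (2; 1) ×8,  (2; 2) ×3,  (2; 3) }


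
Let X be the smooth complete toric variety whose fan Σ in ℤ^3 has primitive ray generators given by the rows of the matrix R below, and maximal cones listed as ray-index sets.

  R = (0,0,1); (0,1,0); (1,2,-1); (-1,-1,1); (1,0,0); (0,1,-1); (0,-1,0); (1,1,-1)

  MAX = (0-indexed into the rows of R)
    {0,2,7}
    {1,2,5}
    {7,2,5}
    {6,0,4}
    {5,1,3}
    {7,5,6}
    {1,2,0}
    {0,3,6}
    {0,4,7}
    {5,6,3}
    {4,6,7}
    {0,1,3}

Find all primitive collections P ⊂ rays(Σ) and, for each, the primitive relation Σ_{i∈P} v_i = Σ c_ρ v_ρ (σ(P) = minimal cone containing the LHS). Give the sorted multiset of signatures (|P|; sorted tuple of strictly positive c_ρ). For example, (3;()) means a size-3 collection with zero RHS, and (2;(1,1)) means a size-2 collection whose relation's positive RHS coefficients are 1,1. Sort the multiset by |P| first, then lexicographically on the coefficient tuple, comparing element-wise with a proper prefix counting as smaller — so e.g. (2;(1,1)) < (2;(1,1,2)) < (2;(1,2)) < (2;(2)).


Σ has 11 primitive collections:

  • {1,6}:  v_{1} + v_{6} = 0 — sig = (2;())
  • {3,7}:  v_{3} + v_{7} = 0 — sig = (2;())
  • {0,5}:  v_{0} + v_{5} = v_{1} — sig = (2;(1))
  • {1,7}:  v_{1} + v_{7} = v_{2} — sig = (2;(1))
  • {2,3}:  v_{2} + v_{3} = v_{1} — sig = (2;(1))
  • {2,6}:  v_{2} + v_{6} = v_{7} — sig = (2;(1))
  • {4,5}:  v_{4} + v_{5} = v_{7} — sig = (2;(1))
  • {1,4}:  v_{1} + v_{4} = v_{0} + v_{7} — sig = (2;(1,1))
  • {3,4}:  v_{3} + v_{4} = v_{0} + v_{6} — sig = (2;(1,1))
  • {2,4}:  v_{2} + v_{4} = v_{0} + 2·v_{7} — sig = (2;(1,2))
  • {0,6,7}:  v_{0} + v_{6} + v_{7} = v_{4} — sig = (3;(1))

Sorted signature multiset PRS(X):
    |P|=2: 10 collections, coeffs (), (), (1), (1), (1), (1), (1), (1,1), (1,1), (1,2)
    |P|=3: 1 collection, coeffs (1)


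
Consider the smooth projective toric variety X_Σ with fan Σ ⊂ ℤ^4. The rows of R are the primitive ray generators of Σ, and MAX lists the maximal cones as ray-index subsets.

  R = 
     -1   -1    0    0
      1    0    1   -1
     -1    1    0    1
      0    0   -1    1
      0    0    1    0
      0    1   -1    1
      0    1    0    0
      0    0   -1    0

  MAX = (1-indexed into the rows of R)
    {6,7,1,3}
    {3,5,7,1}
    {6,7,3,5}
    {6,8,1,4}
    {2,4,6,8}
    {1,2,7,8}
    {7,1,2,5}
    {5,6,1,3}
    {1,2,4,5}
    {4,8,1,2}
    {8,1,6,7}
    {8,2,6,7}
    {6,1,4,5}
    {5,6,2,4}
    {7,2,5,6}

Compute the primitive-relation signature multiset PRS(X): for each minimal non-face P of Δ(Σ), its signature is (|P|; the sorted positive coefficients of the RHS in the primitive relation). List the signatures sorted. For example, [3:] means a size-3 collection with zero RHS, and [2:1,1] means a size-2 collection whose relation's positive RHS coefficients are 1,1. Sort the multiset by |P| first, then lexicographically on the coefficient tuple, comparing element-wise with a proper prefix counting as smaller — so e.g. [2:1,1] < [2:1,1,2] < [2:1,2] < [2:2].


Δ(Σ) — 8 vertices, 7 min non-faces:

  P = {5,8}:  v_{5} + v_{8} = 0  so sig = [2:]
  P = {4,7}:  v_{4} + v_{7} = v_{6}  so sig = [2:1]
  P = {2,3}:  v_{2} + v_{3} = v_{5} + v_{7}  so sig = [2:1,1]
  P = {3,8}:  v_{3} + v_{8} = v_{1} + v_{6} + v_{7}  so sig = [2:1,1,1]
  P = {3,4}:  v_{3} + v_{4} = v_{1} + v_{5} + 2·v_{6}  so sig = [2:1,1,2]
  P = {1,2,6}:  v_{1} + v_{2} + v_{6} = 0  so sig = [3:]
  P = {1,5,6,7}:  v_{1} + v_{5} + v_{6} + v_{7} = v_{3}  so sig = [4:1]

Signatures (|P|; sorted positive RHS coefficients), sorted:
{ [2:],  [2:1],  [2:1,1],  [2:1,1,1],  [2:1,1,2],  [3:],  [4:1] }


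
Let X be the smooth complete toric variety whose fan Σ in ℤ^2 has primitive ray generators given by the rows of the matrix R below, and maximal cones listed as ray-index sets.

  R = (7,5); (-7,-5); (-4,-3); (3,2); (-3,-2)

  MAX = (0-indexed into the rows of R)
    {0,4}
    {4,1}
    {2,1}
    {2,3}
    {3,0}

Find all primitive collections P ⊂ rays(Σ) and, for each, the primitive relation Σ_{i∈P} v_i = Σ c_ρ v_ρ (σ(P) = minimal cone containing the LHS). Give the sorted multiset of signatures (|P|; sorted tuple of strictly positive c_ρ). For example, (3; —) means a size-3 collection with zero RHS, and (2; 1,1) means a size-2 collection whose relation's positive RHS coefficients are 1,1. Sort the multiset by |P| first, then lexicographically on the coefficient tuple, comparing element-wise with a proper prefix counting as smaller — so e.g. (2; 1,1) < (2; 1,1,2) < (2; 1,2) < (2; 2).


|primitive collections| = 5. Relations:

  P={0,1}:  v_{0} + v_{1} = 0  →  sig = (2; —)
  P={3,4}:  v_{3} + v_{4} = 0  →  sig = (2; —)
  P={0,2}:  v_{0} + v_{2} = v_{3}  →  sig = (2; 1)
  P={1,3}:  v_{1} + v_{3} = v_{2}  →  sig = (2; 1)
  P={2,4}:  v_{2} + v_{4} = v_{1}  →  sig = (2; 1)

Signatures (|P|; sorted positive RHS coefficients), sorted:
    (2; —)
    (2; —)
    (2; 1)
    (2; 1)
    (2; 1)


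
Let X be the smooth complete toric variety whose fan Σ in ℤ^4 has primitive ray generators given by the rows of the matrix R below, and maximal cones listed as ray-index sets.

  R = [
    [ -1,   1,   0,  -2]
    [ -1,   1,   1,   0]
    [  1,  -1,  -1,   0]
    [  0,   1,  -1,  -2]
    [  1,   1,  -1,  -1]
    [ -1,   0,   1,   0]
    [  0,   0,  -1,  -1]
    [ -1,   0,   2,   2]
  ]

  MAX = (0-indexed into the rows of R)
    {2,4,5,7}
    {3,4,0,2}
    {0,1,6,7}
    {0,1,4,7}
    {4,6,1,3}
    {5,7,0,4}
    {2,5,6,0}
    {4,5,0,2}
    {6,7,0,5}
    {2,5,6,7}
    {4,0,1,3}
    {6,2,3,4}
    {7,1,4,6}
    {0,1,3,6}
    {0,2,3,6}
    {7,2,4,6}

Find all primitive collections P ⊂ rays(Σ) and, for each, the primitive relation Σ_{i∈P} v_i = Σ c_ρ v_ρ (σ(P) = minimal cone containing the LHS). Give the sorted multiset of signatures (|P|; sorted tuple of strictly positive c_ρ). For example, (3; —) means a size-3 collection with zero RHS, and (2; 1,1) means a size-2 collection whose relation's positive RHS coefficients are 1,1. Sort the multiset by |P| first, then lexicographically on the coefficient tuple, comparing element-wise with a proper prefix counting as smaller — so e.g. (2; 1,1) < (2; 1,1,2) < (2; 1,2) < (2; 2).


The 7 primitive collections of Σ (r=8, n=4):

  • {1,2}:  v_{1} + v_{2} = 0  →  sig = (2; —)
  • {3,5}:  v_{3} + v_{5} = v_{0}  →  sig = (2; 1)
  • {3,7}:  v_{3} + v_{7} = v_{1}  →  sig = (2; 1)
  • {1,5}:  v_{1} + v_{5} = v_{0} + v_{7}  →  sig = (2; 1,1)
  • {0,2,7}:  v_{0} + v_{2} + v_{7} = v_{5}  →  sig = (3; 1)
  • {4,5,6}:  v_{4} + v_{5} + v_{6} = v_{3}  →  sig = (3; 1)
  • {0,4,6}:  v_{0} + v_{4} + v_{6} = 2·v_{3}  →  sig = (3; 2)

Sorted signature multiset PRS(X):
    (2; —)
    (2; 1)
    (2; 1)
    (2; 1,1)
    (3; 1)
    (3; 1)
    (3; 2)


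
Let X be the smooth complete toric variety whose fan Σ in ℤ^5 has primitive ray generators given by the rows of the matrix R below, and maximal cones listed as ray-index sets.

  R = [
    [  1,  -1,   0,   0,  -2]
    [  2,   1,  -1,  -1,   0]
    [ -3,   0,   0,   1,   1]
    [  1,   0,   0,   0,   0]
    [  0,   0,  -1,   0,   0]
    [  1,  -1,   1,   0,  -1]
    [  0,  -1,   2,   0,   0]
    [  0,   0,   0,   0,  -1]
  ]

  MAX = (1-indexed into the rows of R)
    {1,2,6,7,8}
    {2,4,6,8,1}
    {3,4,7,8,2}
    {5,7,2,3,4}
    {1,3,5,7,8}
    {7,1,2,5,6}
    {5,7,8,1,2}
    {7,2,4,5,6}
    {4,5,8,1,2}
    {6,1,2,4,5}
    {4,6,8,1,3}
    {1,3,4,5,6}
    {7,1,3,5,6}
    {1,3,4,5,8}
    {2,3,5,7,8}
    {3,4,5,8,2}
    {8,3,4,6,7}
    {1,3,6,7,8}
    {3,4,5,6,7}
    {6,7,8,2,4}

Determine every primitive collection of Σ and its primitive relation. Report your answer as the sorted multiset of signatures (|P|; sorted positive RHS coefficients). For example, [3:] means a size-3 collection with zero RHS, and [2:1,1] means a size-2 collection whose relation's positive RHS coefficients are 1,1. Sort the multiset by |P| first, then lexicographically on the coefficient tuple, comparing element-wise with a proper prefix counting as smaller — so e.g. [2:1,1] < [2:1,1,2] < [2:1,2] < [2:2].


Minimal non-faces — 5 found among 8 rays, 20 max cones:

  {2,3,6}:  v_{2} + v_{3} + v_{6} = 0  so sig = [3:]
  {5,6,8}:  v_{5} + v_{6} + v_{8} = v_{1}  so sig = [3:1]
  {1,2,3}:  v_{1} + v_{2} + v_{3} = v_{5} + v_{8}  so sig = [3:1,1]
  {1,4,7}:  v_{1} + v_{4} + v_{7} = 2·v_{6}  so sig = [3:2]
  {4,5,7,8}:  v_{4} + v_{5} + v_{7} + v_{8} = v_{6}  so sig = [4:1]

Sorted signature multiset PRS(X):
    [3:]
    [3:1]
    [3:1,1]
    [3:2]
    [4:1]


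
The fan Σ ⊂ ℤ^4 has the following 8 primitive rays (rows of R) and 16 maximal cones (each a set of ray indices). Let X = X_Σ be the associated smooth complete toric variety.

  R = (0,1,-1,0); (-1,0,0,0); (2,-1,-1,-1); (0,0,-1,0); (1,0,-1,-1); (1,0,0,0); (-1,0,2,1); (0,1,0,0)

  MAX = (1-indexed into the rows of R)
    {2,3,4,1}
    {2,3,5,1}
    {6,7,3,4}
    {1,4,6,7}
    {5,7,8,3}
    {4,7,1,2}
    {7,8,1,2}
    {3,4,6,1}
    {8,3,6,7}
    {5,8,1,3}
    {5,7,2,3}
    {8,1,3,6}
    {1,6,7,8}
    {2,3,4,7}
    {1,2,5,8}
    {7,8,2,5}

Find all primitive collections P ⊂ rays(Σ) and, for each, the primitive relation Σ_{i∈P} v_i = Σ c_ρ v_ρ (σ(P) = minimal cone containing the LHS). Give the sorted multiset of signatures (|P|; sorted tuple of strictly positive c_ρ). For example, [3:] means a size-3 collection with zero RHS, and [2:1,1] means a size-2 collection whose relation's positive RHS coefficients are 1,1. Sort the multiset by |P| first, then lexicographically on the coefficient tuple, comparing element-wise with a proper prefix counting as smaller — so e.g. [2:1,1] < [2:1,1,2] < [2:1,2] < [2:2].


7 collections generate NE(X_Σ); each relation:

  • {2,6}:  v_{2} + v_{6} = 0  so sig = [2:]
  • {4,8}:  v_{4} + v_{8} = v_{1}  so sig = [2:1]
  • {5,6}:  v_{5} + v_{6} = v_{3} + v_{8}  so sig = [2:1,1]
  • {4,5}:  v_{4} + v_{5} = v_{1} + v_{2} + v_{3}  so sig = [2:1,1,1]
  • {1,3,7}:  v_{1} + v_{3} + v_{7} = v_{6}  so sig = [3:1]
  • {1,5,7}:  v_{1} + v_{5} + v_{7} = v_{8}  so sig = [3:1]
  • {2,3,8}:  v_{2} + v_{3} + v_{8} = v_{5}  so sig = [3:1]

Signatures (|P|; sorted positive RHS coefficients), sorted:
    |P|=2: 4 collections, coeffs (), (1), (1,1), (1,1,1)
    |P|=3: 3 collections, coeffs (1), (1), (1)


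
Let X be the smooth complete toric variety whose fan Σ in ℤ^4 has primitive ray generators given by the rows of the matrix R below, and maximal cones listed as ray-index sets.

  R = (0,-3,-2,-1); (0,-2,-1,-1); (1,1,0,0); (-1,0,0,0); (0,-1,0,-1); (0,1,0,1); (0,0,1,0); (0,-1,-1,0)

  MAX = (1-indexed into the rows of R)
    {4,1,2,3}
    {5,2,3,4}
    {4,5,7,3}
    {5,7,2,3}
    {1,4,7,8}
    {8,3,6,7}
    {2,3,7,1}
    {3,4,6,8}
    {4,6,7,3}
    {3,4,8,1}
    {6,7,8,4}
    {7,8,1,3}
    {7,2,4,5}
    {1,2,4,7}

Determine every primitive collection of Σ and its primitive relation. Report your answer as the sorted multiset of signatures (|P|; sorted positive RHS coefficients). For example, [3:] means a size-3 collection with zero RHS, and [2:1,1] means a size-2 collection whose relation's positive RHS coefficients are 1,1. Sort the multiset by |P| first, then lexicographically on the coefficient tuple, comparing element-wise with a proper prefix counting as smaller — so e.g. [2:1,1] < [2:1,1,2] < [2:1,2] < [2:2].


Primitive collections (9):

  {5,6}:  v_{5} + v_{6} = 0  so sig = [2:]
  {2,6}:  v_{2} + v_{6} = v_{8}  so sig = [2:1]
  {2,8}:  v_{2} + v_{8} = v_{1}  so sig = [2:1]
  {5,8}:  v_{5} + v_{8} = v_{2}  so sig = [2:1]
  {1,5}:  v_{1} + v_{5} = 2·v_{2}  so sig = [2:2]
  {1,6}:  v_{1} + v_{6} = 2·v_{8}  so sig = [2:2]
  {3,4,7,8}:  v_{3} + v_{4} + v_{7} + v_{8} = 0  so sig = [4:]
  {1,3,4,7}:  v_{1} + v_{3} + v_{4} + v_{7} = v_{2}  so sig = [4:1]
  {2,3,4,7}:  v_{2} + v_{3} + v_{4} + v_{7} = v_{5}  so sig = [4:1]

Sorted signature multiset PRS(X):
    [2:]
    [2:1]
    [2:1]
    [2:1]
    [2:2]
    [2:2]
    [4:]
    [4:1]
    [4:1]


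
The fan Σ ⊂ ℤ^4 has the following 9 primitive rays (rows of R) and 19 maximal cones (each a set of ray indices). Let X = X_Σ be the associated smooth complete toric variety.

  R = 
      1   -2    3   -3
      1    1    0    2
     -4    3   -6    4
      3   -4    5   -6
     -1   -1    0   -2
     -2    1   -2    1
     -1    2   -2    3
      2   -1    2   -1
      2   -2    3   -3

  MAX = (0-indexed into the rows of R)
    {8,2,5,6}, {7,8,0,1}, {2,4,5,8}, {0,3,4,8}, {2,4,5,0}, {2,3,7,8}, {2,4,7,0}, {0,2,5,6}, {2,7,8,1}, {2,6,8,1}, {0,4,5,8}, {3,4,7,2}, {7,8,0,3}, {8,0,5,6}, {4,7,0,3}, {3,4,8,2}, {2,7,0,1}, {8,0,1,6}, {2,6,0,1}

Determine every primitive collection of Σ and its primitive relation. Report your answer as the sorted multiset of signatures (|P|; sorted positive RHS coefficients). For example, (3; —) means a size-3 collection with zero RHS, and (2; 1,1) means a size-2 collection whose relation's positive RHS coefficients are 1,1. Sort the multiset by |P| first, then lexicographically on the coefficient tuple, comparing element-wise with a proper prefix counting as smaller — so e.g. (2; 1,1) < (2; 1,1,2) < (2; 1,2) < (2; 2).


11 minimal non-faces of Δ(Σ) (on 9 rays):

  {1,4}:  v_{1} + v_{4} = 0  ⇒ sig = (2; —)
  {5,7}:  v_{5} + v_{7} = 0  ⇒ sig = (2; —)
  {1,5}:  v_{1} + v_{5} = v_{6}  ⇒ sig = (2; 1)
  {3,6}:  v_{3} + v_{6} = v_{8}  ⇒ sig = (2; 1)
  {4,6}:  v_{4} + v_{6} = v_{5}  ⇒ sig = (2; 1)
  {6,7}:  v_{6} + v_{7} = v_{1}  ⇒ sig = (2; 1)
  {1,3}:  v_{1} + v_{3} = v_{7} + v_{8}  ⇒ sig = (2; 1,1)
  {3,5}:  v_{3} + v_{5} = v_{4} + v_{8}  ⇒ sig = (2; 1,1)
  {0,2,8}:  v_{0} + v_{2} + v_{8} = v_{4}  ⇒ sig = (3; 1)
  {4,7,8}:  v_{4} + v_{7} + v_{8} = v_{3}  ⇒ sig = (3; 1)
  {0,2,3}:  v_{0} + v_{2} + v_{3} = 2·v_{4} + v_{7}  ⇒ sig = (3; 1,2)

Hence PRS(X_Σ) =
    |P|=2: 8 collections, coeffs (), (), (1), (1), (1), (1), (1,1), (1,1)
    |P|=3: 3 collections, coeffs (1), (1), (1,2)


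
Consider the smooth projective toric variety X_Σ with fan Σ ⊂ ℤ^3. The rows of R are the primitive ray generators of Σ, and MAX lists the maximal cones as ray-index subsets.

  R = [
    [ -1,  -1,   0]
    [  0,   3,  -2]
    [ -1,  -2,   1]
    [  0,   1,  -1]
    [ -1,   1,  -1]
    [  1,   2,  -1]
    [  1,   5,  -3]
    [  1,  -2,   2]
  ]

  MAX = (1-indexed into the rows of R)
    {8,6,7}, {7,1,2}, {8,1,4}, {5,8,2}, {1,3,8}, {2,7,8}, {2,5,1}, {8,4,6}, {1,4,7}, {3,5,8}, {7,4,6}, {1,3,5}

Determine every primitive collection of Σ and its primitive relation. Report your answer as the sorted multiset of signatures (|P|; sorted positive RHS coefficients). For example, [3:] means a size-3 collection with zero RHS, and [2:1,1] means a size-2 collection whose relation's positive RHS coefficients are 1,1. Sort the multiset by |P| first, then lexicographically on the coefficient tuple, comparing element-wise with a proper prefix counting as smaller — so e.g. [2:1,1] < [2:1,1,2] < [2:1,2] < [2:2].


Primitive collections (14):

  {3,6}:  v_{3} + v_{6} = 0  so sig = [2:]
  {1,6}:  v_{1} + v_{6} = v_{4}  so sig = [2:1]
  {2,3}:  v_{2} + v_{3} = v_{5}  so sig = [2:1]
  {2,6}:  v_{2} + v_{6} = v_{7}  so sig = [2:1]
  {3,4}:  v_{3} + v_{4} = v_{1}  so sig = [2:1]
  {3,7}:  v_{3} + v_{7} = v_{2}  so sig = [2:1]
  {5,6}:  v_{5} + v_{6} = v_{2}  so sig = [2:1]
  {2,4}:  v_{2} + v_{4} = v_{1} + v_{7}  so sig = [2:1,1]
  {4,5}:  v_{4} + v_{5} = v_{1} + v_{2}  so sig = [2:1,1]
  {5,7}:  v_{5} + v_{7} = 2·v_{2}  so sig = [2:2]
  {1,2,8}:  v_{1} + v_{2} + v_{8} = 0  so sig = [3:]
  {1,5,8}:  v_{1} + v_{5} + v_{8} = v_{3}  so sig = [3:1]
  {1,7,8}:  v_{1} + v_{7} + v_{8} = v_{6}  so sig = [3:1]
  {4,7,8}:  v_{4} + v_{7} + v_{8} = 2·v_{6}  so sig = [3:2]

Signatures (|P|; sorted positive RHS coefficients), sorted:
    |P|=2: 10 collections, coeffs (), (1), (1), (1), (1), (1), (1), (1,1), (1,1), (2)
    |P|=3: 4 collections, coeffs (), (1), (1), (2)


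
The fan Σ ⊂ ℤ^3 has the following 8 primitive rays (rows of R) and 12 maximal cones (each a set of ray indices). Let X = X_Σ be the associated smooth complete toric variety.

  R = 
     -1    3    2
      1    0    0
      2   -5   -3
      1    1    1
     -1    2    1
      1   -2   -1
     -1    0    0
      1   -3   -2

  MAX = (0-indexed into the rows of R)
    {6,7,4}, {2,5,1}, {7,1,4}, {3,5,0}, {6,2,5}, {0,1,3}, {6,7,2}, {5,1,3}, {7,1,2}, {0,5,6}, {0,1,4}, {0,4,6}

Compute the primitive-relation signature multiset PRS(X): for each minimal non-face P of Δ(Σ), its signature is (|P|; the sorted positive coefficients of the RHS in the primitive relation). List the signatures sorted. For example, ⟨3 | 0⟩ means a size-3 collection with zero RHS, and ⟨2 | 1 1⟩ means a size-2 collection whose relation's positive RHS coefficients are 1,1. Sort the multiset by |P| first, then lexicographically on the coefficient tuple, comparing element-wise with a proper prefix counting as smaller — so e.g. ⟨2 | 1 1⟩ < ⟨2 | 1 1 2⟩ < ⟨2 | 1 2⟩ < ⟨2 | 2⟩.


The 11 primitive collections of Σ (r=8, n=3):

  P={0,7}:  v_{0} + v_{7} = 0  ⇒ sig = ⟨2 | 0⟩
  P={1,6}:  v_{1} + v_{6} = 0  ⇒ sig = ⟨2 | 0⟩
  P={4,5}:  v_{4} + v_{5} = 0  ⇒ sig = ⟨2 | 0⟩
  P={0,2}:  v_{0} + v_{2} = v_{5}  ⇒ sig = ⟨2 | 1⟩
  P={2,4}:  v_{2} + v_{4} = v_{7}  ⇒ sig = ⟨2 | 1⟩
  P={5,7}:  v_{5} + v_{7} = v_{2}  ⇒ sig = ⟨2 | 1⟩
  P={3,4}:  v_{3} + v_{4} = v_{0} + v_{1}  ⇒ sig = ⟨2 | 1 1⟩
  P={3,6}:  v_{3} + v_{6} = v_{0} + v_{5}  ⇒ sig = ⟨2 | 1 1⟩
  P={3,7}:  v_{3} + v_{7} = v_{1} + v_{5}  ⇒ sig = ⟨2 | 1 1⟩
  P={2,3}:  v_{2} + v_{3} = v_{1} + 2·v_{5}  ⇒ sig = ⟨2 | 1 2⟩
  P={0,1,5}:  v_{0} + v_{1} + v_{5} = v_{3}  ⇒ sig = ⟨3 | 1⟩

Signatures (|P|; sorted positive RHS coefficients), sorted:
[⟨2 | 0⟩, ⟨2 | 0⟩, ⟨2 | 0⟩, ⟨2 | 1⟩, ⟨2 | 1⟩, ⟨2 | 1⟩, ⟨2 | 1 1⟩, ⟨2 | 1 1⟩, ⟨2 | 1 1⟩, ⟨2 | 1 2⟩, ⟨3 | 1⟩]


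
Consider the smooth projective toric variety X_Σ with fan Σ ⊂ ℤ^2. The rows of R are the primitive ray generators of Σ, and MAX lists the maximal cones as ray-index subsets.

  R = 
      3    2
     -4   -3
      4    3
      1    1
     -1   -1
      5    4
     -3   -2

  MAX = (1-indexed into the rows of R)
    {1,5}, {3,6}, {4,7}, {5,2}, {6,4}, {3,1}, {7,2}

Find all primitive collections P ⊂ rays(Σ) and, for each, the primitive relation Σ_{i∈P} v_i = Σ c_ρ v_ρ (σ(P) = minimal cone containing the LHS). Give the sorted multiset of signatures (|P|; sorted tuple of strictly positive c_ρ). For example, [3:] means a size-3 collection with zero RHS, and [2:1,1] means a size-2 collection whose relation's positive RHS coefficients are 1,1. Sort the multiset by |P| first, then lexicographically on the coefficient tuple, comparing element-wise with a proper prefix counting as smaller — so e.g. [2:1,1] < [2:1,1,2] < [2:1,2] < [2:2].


|primitive collections| = 14. Relations:

  P = {1,7}:  v_{1} + v_{7} = 0 ; sig = [2:]
  P = {2,3}:  v_{2} + v_{3} = 0 ; sig = [2:]
  P = {4,5}:  v_{4} + v_{5} = 0 ; sig = [2:]
  P = {1,2}:  v_{1} + v_{2} = v_{5} ; sig = [2:1]
  P = {1,4}:  v_{1} + v_{4} = v_{3} ; sig = [2:1]
  P = {2,4}:  v_{2} + v_{4} = v_{7} ; sig = [2:1]
  P = {2,6}:  v_{2} + v_{6} = v_{4} ; sig = [2:1]
  P = {3,4}:  v_{3} + v_{4} = v_{6} ; sig = [2:1]
  P = {3,5}:  v_{3} + v_{5} = v_{1} ; sig = [2:1]
  P = {3,7}:  v_{3} + v_{7} = v_{4} ; sig = [2:1]
  P = {5,6}:  v_{5} + v_{6} = v_{3} ; sig = [2:1]
  P = {5,7}:  v_{5} + v_{7} = v_{2} ; sig = [2:1]
  P = {1,6}:  v_{1} + v_{6} = 2·v_{3} ; sig = [2:2]
  P = {6,7}:  v_{6} + v_{7} = 2·v_{4} ; sig = [2:2]

so the primitive-relation signature multiset is
{ [2:] ×3,  [2:1] ×9,  [2:2] ×2 }


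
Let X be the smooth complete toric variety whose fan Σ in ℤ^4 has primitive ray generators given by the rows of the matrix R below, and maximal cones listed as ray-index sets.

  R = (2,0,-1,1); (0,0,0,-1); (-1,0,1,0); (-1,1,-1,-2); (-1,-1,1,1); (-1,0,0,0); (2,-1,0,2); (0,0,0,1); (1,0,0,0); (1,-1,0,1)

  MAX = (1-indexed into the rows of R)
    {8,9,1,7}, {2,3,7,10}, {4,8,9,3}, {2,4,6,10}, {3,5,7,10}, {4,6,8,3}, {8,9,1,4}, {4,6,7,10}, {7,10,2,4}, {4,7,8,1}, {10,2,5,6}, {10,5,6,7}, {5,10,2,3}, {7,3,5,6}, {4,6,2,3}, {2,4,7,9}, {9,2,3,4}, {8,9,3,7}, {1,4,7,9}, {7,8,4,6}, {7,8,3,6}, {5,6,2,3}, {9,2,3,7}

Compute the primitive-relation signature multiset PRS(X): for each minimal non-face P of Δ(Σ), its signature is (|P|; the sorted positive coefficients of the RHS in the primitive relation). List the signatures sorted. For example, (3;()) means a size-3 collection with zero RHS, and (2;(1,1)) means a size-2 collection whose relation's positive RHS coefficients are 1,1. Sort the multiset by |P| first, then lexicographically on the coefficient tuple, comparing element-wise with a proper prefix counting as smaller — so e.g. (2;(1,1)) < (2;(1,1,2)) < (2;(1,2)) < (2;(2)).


18 minimal non-faces of Δ(Σ) (on 10 rays):

  P={2,8}:  v_{2} + v_{8} = 0  ⇒ sig = (2;())
  P={6,9}:  v_{6} + v_{9} = 0  ⇒ sig = (2;())
  P={1,3}:  v_{1} + v_{3} = v_{8} + v_{9}  ⇒ sig = (2;(1,1))
  P={1,5}:  v_{1} + v_{5} = v_{6} + v_{7}  ⇒ sig = (2;(1,1))
  P={5,9}:  v_{5} + v_{9} = v_{3} + v_{10}  ⇒ sig = (2;(1,1))
  P={8,10}:  v_{8} + v_{10} = v_{6} + v_{7}  ⇒ sig = (2;(1,1))
  P={9,10}:  v_{9} + v_{10} = v_{2} + v_{7}  ⇒ sig = (2;(1,1))
  P={1,2}:  v_{1} + v_{2} = v_{4} + v_{7} + v_{9}  ⇒ sig = (2;(1,1,1))
  P={1,6}:  v_{1} + v_{6} = v_{4} + v_{7} + v_{8}  ⇒ sig = (2;(1,1,1))
  P={5,8}:  v_{5} + v_{8} = v_{3} + 2·v_{6} + v_{7}  ⇒ sig = (2;(1,1,2))
  P={1,10}:  v_{1} + v_{10} = v_{4} + 2·v_{7}  ⇒ sig = (2;(1,2))
  P={4,5}:  v_{4} + v_{5} = v_{2} + 2·v_{6}  ⇒ sig = (2;(1,2))
  P={3,4,7}:  v_{3} + v_{4} + v_{7} = 0  ⇒ sig = (3;())
  P={2,6,7}:  v_{2} + v_{6} + v_{7} = v_{10}  ⇒ sig = (3;(1))
  P={3,6,10}:  v_{3} + v_{6} + v_{10} = v_{5}  ⇒ sig = (3;(1))
  P={3,4,10}:  v_{3} + v_{4} + v_{10} = v_{2} + v_{6}  ⇒ sig = (3;(1,1))
  P={2,5,7}:  v_{2} + v_{5} + v_{7} = v_{3} + 2·v_{10}  ⇒ sig = (3;(1,2))
  P={4,7,8,9}:  v_{4} + v_{7} + v_{8} + v_{9} = v_{1}  ⇒ sig = (4;(1))

Signatures (|P|; sorted positive RHS coefficients), sorted:
    (2;())
    (2;())
    (2;(1,1))
    (2;(1,1))
    (2;(1,1))
    (2;(1,1))
    (2;(1,1))
    (2;(1,1,1))
    (2;(1,1,1))
    (2;(1,1,2))
    (2;(1,2))
    (2;(1,2))
    (3;())
    (3;(1))
    (3;(1))
    (3;(1,1))
    (3;(1,2))
    (4;(1))


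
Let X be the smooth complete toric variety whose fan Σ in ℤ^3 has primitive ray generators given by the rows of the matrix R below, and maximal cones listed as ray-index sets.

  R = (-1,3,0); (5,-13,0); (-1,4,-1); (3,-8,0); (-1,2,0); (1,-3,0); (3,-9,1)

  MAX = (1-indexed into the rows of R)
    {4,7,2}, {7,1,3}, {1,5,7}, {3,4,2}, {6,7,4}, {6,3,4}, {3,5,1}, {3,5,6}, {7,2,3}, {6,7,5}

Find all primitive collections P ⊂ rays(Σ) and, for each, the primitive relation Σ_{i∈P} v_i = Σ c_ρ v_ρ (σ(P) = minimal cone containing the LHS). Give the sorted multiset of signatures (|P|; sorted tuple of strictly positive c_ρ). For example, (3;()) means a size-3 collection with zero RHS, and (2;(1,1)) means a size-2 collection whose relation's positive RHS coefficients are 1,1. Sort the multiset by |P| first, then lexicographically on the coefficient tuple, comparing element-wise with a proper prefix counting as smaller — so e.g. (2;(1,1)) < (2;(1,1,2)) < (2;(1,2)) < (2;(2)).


9 minimal non-faces of Δ(Σ) (on 7 rays):

  P = {1,6}:  v_{1} + v_{6} = 0  ⟹  sig = (2;())
  P = {1,4}:  v_{1} + v_{4} = v_{3} + v_{7}  ⟹  sig = (2;(1,1))
  P = {2,5}:  v_{2} + v_{5} = v_{4} + v_{6}  ⟹  sig = (2;(1,1))
  P = {2,6}:  v_{2} + v_{6} = 2·v_{4}  ⟹  sig = (2;(2))
  P = {4,5}:  v_{4} + v_{5} = 2·v_{6}  ⟹  sig = (2;(2))
  P = {1,2}:  v_{1} + v_{2} = 2·v_{3} + 2·v_{7}  ⟹  sig = (2;(2,2))
  P = {3,4,7}:  v_{3} + v_{4} + v_{7} = v_{2}  ⟹  sig = (3;(1))
  P = {3,5,7}:  v_{3} + v_{5} + v_{7} = v_{6}  ⟹  sig = (3;(1))
  P = {3,6,7}:  v_{3} + v_{6} + v_{7} = v_{4}  ⟹  sig = (3;(1))

Hence PRS(X_Σ) =
    |P|=2: 6 collections, coeffs (), (1,1), (1,1), (2), (2), (2,2)
    |P|=3: 3 collections, coeffs (1), (1), (1)


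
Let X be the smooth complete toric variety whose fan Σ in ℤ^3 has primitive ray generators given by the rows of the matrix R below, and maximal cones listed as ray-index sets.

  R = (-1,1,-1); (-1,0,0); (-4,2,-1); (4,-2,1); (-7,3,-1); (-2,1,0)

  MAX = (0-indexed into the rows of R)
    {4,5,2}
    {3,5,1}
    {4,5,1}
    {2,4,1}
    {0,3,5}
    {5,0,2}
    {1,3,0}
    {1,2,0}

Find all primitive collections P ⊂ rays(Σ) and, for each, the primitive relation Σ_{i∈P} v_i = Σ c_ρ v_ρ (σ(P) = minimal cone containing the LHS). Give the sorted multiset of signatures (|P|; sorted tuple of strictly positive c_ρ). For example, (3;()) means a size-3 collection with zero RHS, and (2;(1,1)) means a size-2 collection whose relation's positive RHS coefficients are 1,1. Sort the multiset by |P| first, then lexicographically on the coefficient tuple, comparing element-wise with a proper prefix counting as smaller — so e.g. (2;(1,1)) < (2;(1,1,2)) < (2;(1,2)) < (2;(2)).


5 minimal non-faces of Δ(Σ) (on 6 rays):

  P = {2,3}:  v_{2} + v_{3} = 0 ; sig = (2;())
  P = {3,4}:  v_{3} + v_{4} = v_{1} + v_{5} ; sig = (2;(1,1))
  P = {0,4}:  v_{0} + v_{4} = 2·v_{2} ; sig = (2;(2))
  P = {0,1,5}:  v_{0} + v_{1} + v_{5} = v_{2} ; sig = (3;(1))
  P = {1,2,5}:  v_{1} + v_{2} + v_{5} = v_{4} ; sig = (3;(1))

Signatures (|P|; sorted positive RHS coefficients), sorted:
    (2;())
    (2;(1,1))
    (2;(2))
    (3;(1))
    (3;(1))


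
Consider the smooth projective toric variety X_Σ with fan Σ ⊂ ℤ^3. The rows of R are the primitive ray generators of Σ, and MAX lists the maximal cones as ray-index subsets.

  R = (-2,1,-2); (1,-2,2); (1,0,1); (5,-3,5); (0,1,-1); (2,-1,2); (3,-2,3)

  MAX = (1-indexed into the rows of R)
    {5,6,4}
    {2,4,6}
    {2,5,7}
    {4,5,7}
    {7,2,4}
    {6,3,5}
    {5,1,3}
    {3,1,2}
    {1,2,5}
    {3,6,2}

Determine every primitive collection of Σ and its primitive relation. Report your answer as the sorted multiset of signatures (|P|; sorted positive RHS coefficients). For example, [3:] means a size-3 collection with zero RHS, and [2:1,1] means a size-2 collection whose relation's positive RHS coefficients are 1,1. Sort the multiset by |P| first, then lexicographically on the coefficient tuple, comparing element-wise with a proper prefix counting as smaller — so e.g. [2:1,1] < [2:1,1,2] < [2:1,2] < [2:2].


|primitive collections| = 9. Relations:

  • {1,6}:  v_{1} + v_{6} = 0 — sig = [2:]
  • {1,4}:  v_{1} + v_{4} = v_{7} — sig = [2:1]
  • {6,7}:  v_{6} + v_{7} = v_{4} — sig = [2:1]
  • {1,7}:  v_{1} + v_{7} = v_{2} + v_{5} — sig = [2:1,1]
  • {3,7}:  v_{3} + v_{7} = 2·v_{6} — sig = [2:2]
  • {3,4}:  v_{3} + v_{4} = 3·v_{6} — sig = [2:3]
  • {2,3,5}:  v_{2} + v_{3} + v_{5} = v_{6} — sig = [3:1]
  • {2,5,6}:  v_{2} + v_{5} + v_{6} = v_{7} — sig = [3:1]
  • {2,4,5}:  v_{2} + v_{4} + v_{5} = 2·v_{7} — sig = [3:2]

Sorted signature multiset PRS(X):
    |P|=2: 6 collections, coeffs (), (1), (1), (1,1), (2), (3)
    |P|=3: 3 collections, coeffs (1), (1), (2)


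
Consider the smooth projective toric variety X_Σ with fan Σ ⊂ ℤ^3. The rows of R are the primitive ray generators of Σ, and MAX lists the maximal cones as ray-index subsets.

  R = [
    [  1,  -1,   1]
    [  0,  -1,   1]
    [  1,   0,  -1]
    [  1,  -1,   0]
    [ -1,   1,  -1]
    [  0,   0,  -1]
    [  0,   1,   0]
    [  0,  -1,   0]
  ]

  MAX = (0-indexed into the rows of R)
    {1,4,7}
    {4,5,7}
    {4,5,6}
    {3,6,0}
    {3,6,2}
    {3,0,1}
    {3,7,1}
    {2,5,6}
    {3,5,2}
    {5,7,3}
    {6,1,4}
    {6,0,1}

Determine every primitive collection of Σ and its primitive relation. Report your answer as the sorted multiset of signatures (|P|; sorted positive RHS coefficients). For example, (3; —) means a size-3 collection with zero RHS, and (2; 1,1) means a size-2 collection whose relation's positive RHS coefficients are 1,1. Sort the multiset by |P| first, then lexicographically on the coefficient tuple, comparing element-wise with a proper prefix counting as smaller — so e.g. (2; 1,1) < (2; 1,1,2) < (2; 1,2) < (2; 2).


Primitive collections (12):

  P={0,4}:  v_{0} + v_{4} = 0 ; sig = (2; —)
  P={6,7}:  v_{6} + v_{7} = 0 ; sig = (2; —)
  P={0,5}:  v_{0} + v_{5} = v_{3} ; sig = (2; 1)
  P={1,2}:  v_{1} + v_{2} = v_{3} ; sig = (2; 1)
  P={1,5}:  v_{1} + v_{5} = v_{7} ; sig = (2; 1)
  P={3,4}:  v_{3} + v_{4} = v_{5} ; sig = (2; 1)
  P={0,7}:  v_{0} + v_{7} = v_{1} + v_{3} ; sig = (2; 1,1)
  P={2,7}:  v_{2} + v_{7} = v_{3} + v_{5} ; sig = (2; 1,1)
  P={0,2}:  v_{0} + v_{2} = 2·v_{3} + v_{6} ; sig = (2; 1,2)
  P={2,4}:  v_{2} + v_{4} = 2·v_{5} + v_{6} ; sig = (2; 1,2)
  P={1,3,6}:  v_{1} + v_{3} + v_{6} = v_{0} ; sig = (3; 1)
  P={3,5,6}:  v_{3} + v_{5} + v_{6} = v_{2} ; sig = (3; 1)

so the primitive-relation signature multiset is
    |P|=2: 10 collections, coeffs (), (), (1), (1), (1), (1), (1,1), (1,1), (1,2), (1,2)
    |P|=3: 2 collections, coeffs (1), (1)


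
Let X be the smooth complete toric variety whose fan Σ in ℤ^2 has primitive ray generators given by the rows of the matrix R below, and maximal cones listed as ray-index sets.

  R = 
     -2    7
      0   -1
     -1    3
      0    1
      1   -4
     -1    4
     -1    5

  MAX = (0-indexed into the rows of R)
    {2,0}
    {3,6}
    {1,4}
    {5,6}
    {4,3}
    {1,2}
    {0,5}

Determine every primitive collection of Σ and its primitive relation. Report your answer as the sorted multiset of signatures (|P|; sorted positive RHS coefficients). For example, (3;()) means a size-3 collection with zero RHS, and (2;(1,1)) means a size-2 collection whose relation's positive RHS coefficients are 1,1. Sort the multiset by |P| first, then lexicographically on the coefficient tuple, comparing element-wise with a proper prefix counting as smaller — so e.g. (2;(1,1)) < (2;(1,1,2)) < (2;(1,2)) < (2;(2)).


14 collections generate NE(X_Σ); each relation:

  {1,3}:  v_{1} + v_{3} = 0  ⟹  sig = (2;())
  {4,5}:  v_{4} + v_{5} = 0  ⟹  sig = (2;())
  {0,4}:  v_{0} + v_{4} = v_{2}  ⟹  sig = (2;(1))
  {1,5}:  v_{1} + v_{5} = v_{2}  ⟹  sig = (2;(1))
  {1,6}:  v_{1} + v_{6} = v_{5}  ⟹  sig = (2;(1))
  {2,3}:  v_{2} + v_{3} = v_{5}  ⟹  sig = (2;(1))
  {2,4}:  v_{2} + v_{4} = v_{1}  ⟹  sig = (2;(1))
  {2,5}:  v_{2} + v_{5} = v_{0}  ⟹  sig = (2;(1))
  {3,5}:  v_{3} + v_{5} = v_{6}  ⟹  sig = (2;(1))
  {4,6}:  v_{4} + v_{6} = v_{3}  ⟹  sig = (2;(1))
  {0,1}:  v_{0} + v_{1} = 2·v_{2}  ⟹  sig = (2;(2))
  {0,3}:  v_{0} + v_{3} = 2·v_{5}  ⟹  sig = (2;(2))
  {2,6}:  v_{2} + v_{6} = 2·v_{5}  ⟹  sig = (2;(2))
  {0,6}:  v_{0} + v_{6} = 3·v_{5}  ⟹  sig = (2;(3))

Signatures (|P|; sorted positive RHS coefficients), sorted:
[(2;()), (2;()), (2;(1)), (2;(1)), (2;(1)), (2;(1)), (2;(1)), (2;(1)), (2;(1)), (2;(1)), (2;(2)), (2;(2)), (2;(2)), (2;(3))]


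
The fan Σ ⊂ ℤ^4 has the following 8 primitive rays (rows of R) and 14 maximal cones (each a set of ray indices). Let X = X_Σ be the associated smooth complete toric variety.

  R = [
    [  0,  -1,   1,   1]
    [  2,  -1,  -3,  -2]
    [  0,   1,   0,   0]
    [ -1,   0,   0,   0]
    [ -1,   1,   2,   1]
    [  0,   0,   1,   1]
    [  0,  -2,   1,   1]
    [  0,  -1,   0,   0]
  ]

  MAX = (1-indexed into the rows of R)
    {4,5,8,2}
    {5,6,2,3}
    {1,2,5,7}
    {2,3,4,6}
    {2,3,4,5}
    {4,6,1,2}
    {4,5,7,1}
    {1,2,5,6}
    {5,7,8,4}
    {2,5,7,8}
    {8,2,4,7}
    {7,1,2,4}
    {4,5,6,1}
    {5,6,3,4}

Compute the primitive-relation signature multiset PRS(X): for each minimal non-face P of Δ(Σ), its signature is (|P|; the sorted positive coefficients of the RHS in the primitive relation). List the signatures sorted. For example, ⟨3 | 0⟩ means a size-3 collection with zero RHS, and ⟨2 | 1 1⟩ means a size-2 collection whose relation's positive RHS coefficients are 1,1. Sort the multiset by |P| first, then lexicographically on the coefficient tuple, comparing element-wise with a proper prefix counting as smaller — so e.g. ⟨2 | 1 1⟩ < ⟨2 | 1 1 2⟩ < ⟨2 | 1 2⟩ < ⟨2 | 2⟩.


9 minimal non-faces of Δ(Σ) (on 8 rays):

  P = {3,8}:  v_{3} + v_{8} = 0  ⇒ sig = ⟨2 | 0⟩
  P = {1,3}:  v_{1} + v_{3} = v_{6}  ⇒ sig = ⟨2 | 1⟩
  P = {1,8}:  v_{1} + v_{8} = v_{7}  ⇒ sig = ⟨2 | 1⟩
  P = {3,7}:  v_{3} + v_{7} = v_{1}  ⇒ sig = ⟨2 | 1⟩
  P = {6,8}:  v_{6} + v_{8} = v_{1}  ⇒ sig = ⟨2 | 1⟩
  P = {6,7}:  v_{6} + v_{7} = 2·v_{1}  ⇒ sig = ⟨2 | 2⟩
  P = {2,4,5,6}:  v_{2} + v_{4} + v_{5} + v_{6} = 0  ⇒ sig = ⟨4 | 0⟩
  P = {1,2,4,5}:  v_{1} + v_{2} + v_{4} + v_{5} = v_{8}  ⇒ sig = ⟨4 | 1⟩
  P = {2,4,5,7}:  v_{2} + v_{4} + v_{5} + v_{7} = 2·v_{8}  ⇒ sig = ⟨4 | 2⟩

Signatures (|P|; sorted positive RHS coefficients), sorted:
    |P|=2: 6 collections, coeffs (), (1), (1), (1), (1), (2)
    |P|=4: 3 collections, coeffs (), (1), (2)


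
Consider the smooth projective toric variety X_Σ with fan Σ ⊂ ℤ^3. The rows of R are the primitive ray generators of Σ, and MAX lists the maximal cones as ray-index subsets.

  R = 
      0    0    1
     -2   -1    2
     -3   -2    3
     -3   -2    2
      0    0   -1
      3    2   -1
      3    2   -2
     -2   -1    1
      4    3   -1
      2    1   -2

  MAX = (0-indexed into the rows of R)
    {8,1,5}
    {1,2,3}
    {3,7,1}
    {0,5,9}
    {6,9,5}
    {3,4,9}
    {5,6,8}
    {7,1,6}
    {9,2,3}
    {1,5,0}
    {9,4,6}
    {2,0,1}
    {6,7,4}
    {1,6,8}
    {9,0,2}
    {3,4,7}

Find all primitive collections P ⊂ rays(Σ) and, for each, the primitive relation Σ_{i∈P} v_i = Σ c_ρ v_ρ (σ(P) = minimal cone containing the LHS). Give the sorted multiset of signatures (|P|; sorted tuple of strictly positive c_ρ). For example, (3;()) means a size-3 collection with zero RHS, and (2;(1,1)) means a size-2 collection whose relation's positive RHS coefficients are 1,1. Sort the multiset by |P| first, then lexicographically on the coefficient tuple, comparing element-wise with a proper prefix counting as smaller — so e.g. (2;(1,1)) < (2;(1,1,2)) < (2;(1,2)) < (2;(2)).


22 minimal non-faces of Δ(Σ) (on 10 rays):

  {0,4}:  v_{0} + v_{4} = 0  ⇒ sig = (2;())
  {1,9}:  v_{1} + v_{9} = 0  ⇒ sig = (2;())
  {3,6}:  v_{3} + v_{6} = 0  ⇒ sig = (2;())
  {0,3}:  v_{0} + v_{3} = v_{2}  ⇒ sig = (2;(1))
  {0,6}:  v_{0} + v_{6} = v_{5}  ⇒ sig = (2;(1))
  {0,7}:  v_{0} + v_{7} = v_{1}  ⇒ sig = (2;(1))
  {1,4}:  v_{1} + v_{4} = v_{7}  ⇒ sig = (2;(1))
  {2,4}:  v_{2} + v_{4} = v_{3}  ⇒ sig = (2;(1))
  {2,6}:  v_{2} + v_{6} = v_{0}  ⇒ sig = (2;(1))
  {3,5}:  v_{3} + v_{5} = v_{0}  ⇒ sig = (2;(1))
  {4,5}:  v_{4} + v_{5} = v_{6}  ⇒ sig = (2;(1))
  {7,9}:  v_{7} + v_{9} = v_{4}  ⇒ sig = (2;(1))
  {2,7}:  v_{2} + v_{7} = v_{1} + v_{3}  ⇒ sig = (2;(1,1))
  {3,8}:  v_{3} + v_{8} = v_{1} + v_{5}  ⇒ sig = (2;(1,1))
  {5,7}:  v_{5} + v_{7} = v_{1} + v_{6}  ⇒ sig = (2;(1,1))
  {8,9}:  v_{8} + v_{9} = v_{5} + v_{6}  ⇒ sig = (2;(1,1))
  {2,8}:  v_{2} + v_{8} = v_{0} + v_{1} + v_{5}  ⇒ sig = (2;(1,1,1))
  {0,8}:  v_{0} + v_{8} = v_{1} + 2·v_{5}  ⇒ sig = (2;(1,2))
  {4,8}:  v_{4} + v_{8} = v_{1} + 2·v_{6}  ⇒ sig = (2;(1,2))
  {2,5}:  v_{2} + v_{5} = 2·v_{0}  ⇒ sig = (2;(2))
  {7,8}:  v_{7} + v_{8} = 2·v_{1} + 2·v_{6}  ⇒ sig = (2;(2,2))
  {1,5,6}:  v_{1} + v_{5} + v_{6} = v_{8}  ⇒ sig = (3;(1))

Hence PRS(X_Σ) =
    (2;())
    (2;())
    (2;())
    (2;(1))
    (2;(1))
    (2;(1))
    (2;(1))
    (2;(1))
    (2;(1))
    (2;(1))
    (2;(1))
    (2;(1))
    (2;(1,1))
    (2;(1,1))
    (2;(1,1))
    (2;(1,1))
    (2;(1,1,1))
    (2;(1,2))
    (2;(1,2))
    (2;(2))
    (2;(2,2))
    (3;(1))
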